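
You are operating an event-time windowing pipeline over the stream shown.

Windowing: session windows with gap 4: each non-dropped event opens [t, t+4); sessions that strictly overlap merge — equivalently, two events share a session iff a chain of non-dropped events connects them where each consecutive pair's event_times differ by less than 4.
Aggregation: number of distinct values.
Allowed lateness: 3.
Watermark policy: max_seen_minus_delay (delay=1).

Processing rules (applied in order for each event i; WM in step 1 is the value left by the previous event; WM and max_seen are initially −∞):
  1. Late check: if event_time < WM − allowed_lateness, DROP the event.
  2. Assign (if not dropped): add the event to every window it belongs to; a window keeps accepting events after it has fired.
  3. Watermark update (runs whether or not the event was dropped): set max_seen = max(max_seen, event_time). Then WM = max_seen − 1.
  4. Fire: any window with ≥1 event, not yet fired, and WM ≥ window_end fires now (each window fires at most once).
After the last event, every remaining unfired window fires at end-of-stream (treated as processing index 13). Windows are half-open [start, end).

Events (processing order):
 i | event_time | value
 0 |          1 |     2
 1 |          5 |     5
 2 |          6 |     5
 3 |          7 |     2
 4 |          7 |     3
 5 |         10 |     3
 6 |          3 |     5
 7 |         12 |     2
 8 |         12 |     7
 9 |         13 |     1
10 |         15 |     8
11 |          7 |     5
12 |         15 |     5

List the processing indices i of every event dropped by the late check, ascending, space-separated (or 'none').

6 11

i=0 t=1 v=2: → [1,5); WM=0
i=1 t=5 v=5: → [5,9); WM=4
i=2 t=6 v=5: → [5,10); WM=5
i=3 t=7 v=2: → [5,11); WM=6
i=4 t=7 v=3: → [5,11); WM=6
i=5 t=10 v=3: → [5,14); WM=9
i=6 t=3 v=5: DROP (t<9-3); WM=9
i=7 t=12 v=2: → [5,16); WM=11
i=8 t=12 v=7: → [5,16); WM=11
i=9 t=13 v=1: → [5,17); WM=12
i=10 t=15 v=8: → [5,19); WM=14
i=11 t=7 v=5: DROP (t<14-3); WM=14
i=12 t=15 v=5: → [5,19); WM=14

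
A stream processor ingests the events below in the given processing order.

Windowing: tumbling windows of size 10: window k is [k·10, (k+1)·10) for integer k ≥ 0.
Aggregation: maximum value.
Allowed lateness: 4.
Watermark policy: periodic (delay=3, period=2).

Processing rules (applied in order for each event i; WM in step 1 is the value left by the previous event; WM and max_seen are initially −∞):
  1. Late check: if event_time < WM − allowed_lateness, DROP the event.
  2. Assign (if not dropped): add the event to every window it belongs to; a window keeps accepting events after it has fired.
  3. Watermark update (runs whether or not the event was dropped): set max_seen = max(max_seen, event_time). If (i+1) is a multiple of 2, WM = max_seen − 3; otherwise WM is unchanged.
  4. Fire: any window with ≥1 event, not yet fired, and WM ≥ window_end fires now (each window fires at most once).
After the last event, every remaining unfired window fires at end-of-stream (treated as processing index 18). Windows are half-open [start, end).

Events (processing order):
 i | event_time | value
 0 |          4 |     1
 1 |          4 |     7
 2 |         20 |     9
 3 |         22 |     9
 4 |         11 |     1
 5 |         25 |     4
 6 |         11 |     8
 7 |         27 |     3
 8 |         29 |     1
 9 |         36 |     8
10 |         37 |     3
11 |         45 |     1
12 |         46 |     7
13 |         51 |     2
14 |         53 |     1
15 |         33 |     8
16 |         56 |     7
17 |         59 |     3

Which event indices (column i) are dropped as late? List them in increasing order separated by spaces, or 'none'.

4 6 15

i=0 t=4 v=1: → [0,10); WM=−∞
i=1 t=4 v=7: → [0,10); WM=1
i=2 t=20 v=9: → [20,30); WM=1
i=3 t=22 v=9: → [20,30); WM=19; [0,10) fires=7
i=4 t=11 v=1: DROP (t<19-4); WM=19
i=5 t=25 v=4: → [20,30); WM=22
i=6 t=11 v=8: DROP (t<22-4); WM=22
i=7 t=27 v=3: → [20,30); WM=24
i=8 t=29 v=1: → [20,30); WM=24
i=9 t=36 v=8: → [30,40); WM=33; [20,30) fires=9
i=10 t=37 v=3: → [30,40); WM=33
i=11 t=45 v=1: → [40,50); WM=42; [30,40) fires=8
i=12 t=46 v=7: → [40,50); WM=42
i=13 t=51 v=2: → [50,60); WM=48
i=14 t=53 v=1: → [50,60); WM=48
i=15 t=33 v=8: DROP (t<48-4); WM=50; [40,50) fires=7
i=16 t=56 v=7: → [50,60); WM=50
i=17 t=59 v=3: → [50,60); WM=56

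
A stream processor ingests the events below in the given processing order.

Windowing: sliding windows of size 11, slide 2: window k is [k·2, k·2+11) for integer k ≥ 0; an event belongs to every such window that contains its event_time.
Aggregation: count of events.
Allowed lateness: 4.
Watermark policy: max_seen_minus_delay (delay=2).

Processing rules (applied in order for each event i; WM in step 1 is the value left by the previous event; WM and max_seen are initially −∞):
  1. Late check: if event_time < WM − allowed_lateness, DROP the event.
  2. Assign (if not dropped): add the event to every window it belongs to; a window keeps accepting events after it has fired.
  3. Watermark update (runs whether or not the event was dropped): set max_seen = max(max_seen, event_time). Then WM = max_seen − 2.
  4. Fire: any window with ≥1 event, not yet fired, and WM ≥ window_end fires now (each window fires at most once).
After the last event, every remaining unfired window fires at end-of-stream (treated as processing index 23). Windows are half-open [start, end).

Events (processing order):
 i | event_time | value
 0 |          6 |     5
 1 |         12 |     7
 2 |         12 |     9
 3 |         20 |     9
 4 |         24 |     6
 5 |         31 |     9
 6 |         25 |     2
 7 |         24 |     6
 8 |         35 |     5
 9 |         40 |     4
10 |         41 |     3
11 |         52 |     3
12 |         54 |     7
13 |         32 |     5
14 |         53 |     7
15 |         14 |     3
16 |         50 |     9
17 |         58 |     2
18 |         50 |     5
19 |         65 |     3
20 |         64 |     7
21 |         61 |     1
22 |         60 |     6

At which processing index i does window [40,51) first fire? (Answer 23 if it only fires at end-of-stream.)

i=0 t=6 v=5: → [6,17),[4,15),[2,13),[0,11); WM=4
i=1 t=12 v=7: → [12,23),[10,21),[8,19),[6,17),[4,15),[2,13); WM=10
i=2 t=12 v=9: → [12,23),[10,21),[8,19),[6,17),[4,15),[2,13); WM=10
i=3 t=20 v=9: → [20,31),[18,29),[16,27),[14,25),[12,23),[10,21); WM=18; [0,11) fires=1 [2,13) fires=3 [4,15) fires=3 [6,17) fires=3
i=4 t=24 v=6: → [24,35),[22,33),[20,31),[18,29),[16,27),[14,25); WM=22; [8,19) fires=2 [10,21) fires=3
i=5 t=31 v=9: → [30,41),[28,39),[26,37),[24,35),[22,33); WM=29; [12,23) fires=3 [14,25) fires=2 [16,27) fires=2 [18,29) fires=2
i=6 t=25 v=2: → [24,35),[22,33),[20,31),[18,29),[16,27); WM=29
i=7 t=24 v=6: DROP (t<29-4); WM=29
i=8 t=35 v=5: → [34,45),[32,43),[30,41),[28,39),[26,37); WM=33; [20,31) fires=3 [22,33) fires=3
i=9 t=40 v=4: → [40,51),[38,49),[36,47),[34,45),[32,43),[30,41); WM=38; [24,35) fires=3 [26,37) fires=2
i=10 t=41 v=3: → [40,51),[38,49),[36,47),[34,45),[32,43); WM=39; [28,39) fires=2
i=11 t=52 v=3: → [52,63),[50,61),[48,59),[46,57),[44,55),[42,53); WM=50; [30,41) fires=3 [32,43) fires=3 [34,45) fires=3 [36,47) fires=2 [38,49) fires=2
i=12 t=54 v=7: → [54,65),[52,63),[50,61),[48,59),[46,57),[44,55); WM=52; [40,51) fires=2
i=13 t=32 v=5: DROP (t<52-4); WM=52
i=14 t=53 v=7: → [52,63),[50,61),[48,59),[46,57),[44,55); WM=52
i=15 t=14 v=3: DROP (t<52-4); WM=52
i=16 t=50 v=9: → [50,61),[48,59),[46,57),[44,55),[42,53),[40,51); WM=52
i=17 t=58 v=2: → [58,69),[56,67),[54,65),[52,63),[50,61),[48,59); WM=56; [42,53) fires=2 [44,55) fires=4
i=18 t=50 v=5: DROP (t<56-4); WM=56
i=19 t=65 v=3: → [64,75),[62,73),[60,71),[58,69),[56,67); WM=63; [46,57) fires=4 [48,59) fires=5 [50,61) fires=5 [52,63) fires=4
i=20 t=64 v=7: → [64,75),[62,73),[60,71),[58,69),[56,67),[54,65); WM=63
i=21 t=61 v=1: → [60,71),[58,69),[56,67),[54,65),[52,63); WM=63
i=22 t=60 v=6: → [60,71),[58,69),[56,67),[54,65),[52,63),[50,61); WM=63

12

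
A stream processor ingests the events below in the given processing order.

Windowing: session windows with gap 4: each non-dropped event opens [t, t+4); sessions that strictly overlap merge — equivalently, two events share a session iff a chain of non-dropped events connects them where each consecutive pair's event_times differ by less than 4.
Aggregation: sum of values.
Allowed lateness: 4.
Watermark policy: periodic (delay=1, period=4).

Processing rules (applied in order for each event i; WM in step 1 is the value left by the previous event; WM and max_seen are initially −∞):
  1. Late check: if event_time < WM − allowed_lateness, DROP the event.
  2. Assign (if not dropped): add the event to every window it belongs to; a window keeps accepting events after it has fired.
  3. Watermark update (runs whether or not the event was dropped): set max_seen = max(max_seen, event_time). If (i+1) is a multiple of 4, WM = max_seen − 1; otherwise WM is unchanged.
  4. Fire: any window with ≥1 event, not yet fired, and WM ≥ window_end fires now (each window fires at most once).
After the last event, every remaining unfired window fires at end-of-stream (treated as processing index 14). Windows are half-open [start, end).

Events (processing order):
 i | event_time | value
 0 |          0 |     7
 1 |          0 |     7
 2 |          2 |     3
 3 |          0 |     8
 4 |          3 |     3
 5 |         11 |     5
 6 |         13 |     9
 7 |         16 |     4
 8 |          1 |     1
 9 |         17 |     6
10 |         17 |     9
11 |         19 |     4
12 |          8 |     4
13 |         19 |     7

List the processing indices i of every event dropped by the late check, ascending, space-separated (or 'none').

i=0 t=0 v=7: → [0,4); WM=−∞
i=1 t=0 v=7: → [0,4); WM=−∞
i=2 t=2 v=3: → [0,6); WM=−∞
i=3 t=0 v=8: → [0,6); WM=1
i=4 t=3 v=3: → [0,7); WM=1
i=5 t=11 v=5: → [11,15); WM=1
i=6 t=13 v=9: → [11,17); WM=1
i=7 t=16 v=4: → [11,20); WM=15
i=8 t=1 v=1: DROP (t<15-4); WM=15
i=9 t=17 v=6: → [11,21); WM=15
i=10 t=17 v=9: → [11,21); WM=15
i=11 t=19 v=4: → [11,23); WM=18
i=12 t=8 v=4: DROP (t<18-4); WM=18
i=13 t=19 v=7: → [11,23); WM=18

8 12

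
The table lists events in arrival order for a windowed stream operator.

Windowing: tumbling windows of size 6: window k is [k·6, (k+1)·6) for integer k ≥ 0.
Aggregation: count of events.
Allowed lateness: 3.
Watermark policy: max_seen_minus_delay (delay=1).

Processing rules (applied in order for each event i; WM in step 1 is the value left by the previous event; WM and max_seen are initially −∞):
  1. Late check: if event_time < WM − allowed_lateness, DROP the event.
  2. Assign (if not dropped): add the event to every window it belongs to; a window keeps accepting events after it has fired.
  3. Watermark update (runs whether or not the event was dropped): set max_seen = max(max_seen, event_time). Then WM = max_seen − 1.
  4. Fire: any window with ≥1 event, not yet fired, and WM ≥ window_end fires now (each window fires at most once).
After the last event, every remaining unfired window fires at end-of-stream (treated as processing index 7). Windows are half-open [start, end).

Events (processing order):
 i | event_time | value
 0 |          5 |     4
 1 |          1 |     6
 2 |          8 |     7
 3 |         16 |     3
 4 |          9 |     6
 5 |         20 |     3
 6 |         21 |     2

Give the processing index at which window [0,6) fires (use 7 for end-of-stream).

2

i=0 t=5 v=4: → [0,6); WM=4
i=1 t=1 v=6: → [0,6); WM=4
i=2 t=8 v=7: → [6,12); WM=7; [0,6) fires=2
i=3 t=16 v=3: → [12,18); WM=15; [6,12) fires=1
i=4 t=9 v=6: DROP (t<15-3); WM=15
i=5 t=20 v=3: → [18,24); WM=19; [12,18) fires=1
i=6 t=21 v=2: → [18,24); WM=20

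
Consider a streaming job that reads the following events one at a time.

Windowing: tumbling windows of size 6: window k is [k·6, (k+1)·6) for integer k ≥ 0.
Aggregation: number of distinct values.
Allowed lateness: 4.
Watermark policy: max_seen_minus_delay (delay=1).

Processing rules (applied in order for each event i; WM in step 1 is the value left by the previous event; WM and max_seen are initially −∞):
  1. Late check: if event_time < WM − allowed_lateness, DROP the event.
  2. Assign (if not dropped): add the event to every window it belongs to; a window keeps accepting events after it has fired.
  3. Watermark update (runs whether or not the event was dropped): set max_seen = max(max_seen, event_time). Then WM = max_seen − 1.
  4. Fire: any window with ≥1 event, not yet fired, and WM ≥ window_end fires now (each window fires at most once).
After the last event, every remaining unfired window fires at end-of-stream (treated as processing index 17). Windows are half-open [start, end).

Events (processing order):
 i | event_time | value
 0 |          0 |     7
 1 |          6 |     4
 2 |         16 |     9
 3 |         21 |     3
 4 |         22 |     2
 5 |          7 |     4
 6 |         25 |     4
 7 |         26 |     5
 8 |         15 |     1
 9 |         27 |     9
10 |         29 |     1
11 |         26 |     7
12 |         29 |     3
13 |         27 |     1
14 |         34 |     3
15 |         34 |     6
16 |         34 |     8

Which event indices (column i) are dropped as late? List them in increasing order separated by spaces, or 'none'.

i=0 t=0 v=7: → [0,6); WM=-1
i=1 t=6 v=4: → [6,12); WM=5
i=2 t=16 v=9: → [12,18); WM=15; [0,6) fires=1 [6,12) fires=1
i=3 t=21 v=3: → [18,24); WM=20; [12,18) fires=1
i=4 t=22 v=2: → [18,24); WM=21
i=5 t=7 v=4: DROP (t<21-4); WM=21
i=6 t=25 v=4: → [24,30); WM=24; [18,24) fires=2
i=7 t=26 v=5: → [24,30); WM=25
i=8 t=15 v=1: DROP (t<25-4); WM=25
i=9 t=27 v=9: → [24,30); WM=26
i=10 t=29 v=1: → [24,30); WM=28
i=11 t=26 v=7: → [24,30); WM=28
i=12 t=29 v=3: → [24,30); WM=28
i=13 t=27 v=1: → [24,30); WM=28
i=14 t=34 v=3: → [30,36); WM=33; [24,30) fires=6
i=15 t=34 v=6: → [30,36); WM=33
i=16 t=34 v=8: → [30,36); WM=33

5 8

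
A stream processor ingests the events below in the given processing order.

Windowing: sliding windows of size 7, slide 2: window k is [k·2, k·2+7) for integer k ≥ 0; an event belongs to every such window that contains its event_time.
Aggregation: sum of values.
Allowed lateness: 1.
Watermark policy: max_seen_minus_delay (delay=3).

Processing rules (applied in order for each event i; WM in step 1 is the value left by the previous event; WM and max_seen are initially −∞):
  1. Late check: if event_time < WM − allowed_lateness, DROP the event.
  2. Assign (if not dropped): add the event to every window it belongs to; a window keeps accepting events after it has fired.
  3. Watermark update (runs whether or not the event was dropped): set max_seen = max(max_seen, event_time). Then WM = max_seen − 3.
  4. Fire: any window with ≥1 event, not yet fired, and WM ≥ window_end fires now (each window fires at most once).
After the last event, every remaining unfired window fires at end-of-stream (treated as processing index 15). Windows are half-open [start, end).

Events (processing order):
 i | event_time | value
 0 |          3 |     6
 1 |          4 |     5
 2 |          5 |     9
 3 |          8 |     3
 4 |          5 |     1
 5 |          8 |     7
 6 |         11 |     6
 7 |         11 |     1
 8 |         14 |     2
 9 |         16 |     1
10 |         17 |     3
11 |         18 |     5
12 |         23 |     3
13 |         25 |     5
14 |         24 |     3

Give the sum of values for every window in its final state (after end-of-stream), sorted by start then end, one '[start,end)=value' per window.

[0,7)=21 [2,9)=31 [4,11)=25 [6,13)=17 [8,15)=19 [10,17)=10 [12,19)=11 [14,21)=11 [16,23)=9 [18,25)=11 [20,27)=11 [22,29)=11 [24,31)=8

i=0 t=3 v=6: → [2,9),[0,7); WM=0
i=1 t=4 v=5: → [4,11),[2,9),[0,7); WM=1
i=2 t=5 v=9: → [4,11),[2,9),[0,7); WM=2
i=3 t=8 v=3: → [8,15),[6,13),[4,11),[2,9); WM=5
i=4 t=5 v=1: → [4,11),[2,9),[0,7); WM=5
i=5 t=8 v=7: → [8,15),[6,13),[4,11),[2,9); WM=5
i=6 t=11 v=6: → [10,17),[8,15),[6,13); WM=8; [0,7) fires=21
i=7 t=11 v=1: → [10,17),[8,15),[6,13); WM=8
i=8 t=14 v=2: → [14,21),[12,19),[10,17),[8,15); WM=11; [2,9) fires=31 [4,11) fires=25
i=9 t=16 v=1: → [16,23),[14,21),[12,19),[10,17); WM=13; [6,13) fires=17
i=10 t=17 v=3: → [16,23),[14,21),[12,19); WM=14
i=11 t=18 v=5: → [18,25),[16,23),[14,21),[12,19); WM=15; [8,15) fires=19
i=12 t=23 v=3: → [22,29),[20,27),[18,25); WM=20; [10,17) fires=10 [12,19) fires=11
i=13 t=25 v=5: → [24,31),[22,29),[20,27); WM=22; [14,21) fires=11
i=14 t=24 v=3: → [24,31),[22,29),[20,27),[18,25); WM=22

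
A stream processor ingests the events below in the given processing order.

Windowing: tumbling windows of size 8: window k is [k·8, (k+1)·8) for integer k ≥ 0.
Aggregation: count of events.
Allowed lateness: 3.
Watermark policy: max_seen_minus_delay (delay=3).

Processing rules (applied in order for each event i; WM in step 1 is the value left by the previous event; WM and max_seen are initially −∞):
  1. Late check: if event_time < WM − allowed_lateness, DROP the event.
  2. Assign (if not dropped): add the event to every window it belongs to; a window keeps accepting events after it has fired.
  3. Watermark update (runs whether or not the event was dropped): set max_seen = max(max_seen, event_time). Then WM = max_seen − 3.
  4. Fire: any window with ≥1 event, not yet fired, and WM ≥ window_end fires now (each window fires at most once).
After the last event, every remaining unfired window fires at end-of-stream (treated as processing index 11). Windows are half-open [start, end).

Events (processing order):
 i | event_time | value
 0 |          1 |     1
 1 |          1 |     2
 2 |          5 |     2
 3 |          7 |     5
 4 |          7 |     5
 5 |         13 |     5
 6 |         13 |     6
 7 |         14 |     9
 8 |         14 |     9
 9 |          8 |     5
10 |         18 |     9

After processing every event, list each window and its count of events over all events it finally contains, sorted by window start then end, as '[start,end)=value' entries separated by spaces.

[0,8)=5 [8,16)=5 [16,24)=1

i=0 t=1 v=1: → [0,8); WM=-2
i=1 t=1 v=2: → [0,8); WM=-2
i=2 t=5 v=2: → [0,8); WM=2
i=3 t=7 v=5: → [0,8); WM=4
i=4 t=7 v=5: → [0,8); WM=4
i=5 t=13 v=5: → [8,16); WM=10; [0,8) fires=5
i=6 t=13 v=6: → [8,16); WM=10
i=7 t=14 v=9: → [8,16); WM=11
i=8 t=14 v=9: → [8,16); WM=11
i=9 t=8 v=5: → [8,16); WM=11
i=10 t=18 v=9: → [16,24); WM=15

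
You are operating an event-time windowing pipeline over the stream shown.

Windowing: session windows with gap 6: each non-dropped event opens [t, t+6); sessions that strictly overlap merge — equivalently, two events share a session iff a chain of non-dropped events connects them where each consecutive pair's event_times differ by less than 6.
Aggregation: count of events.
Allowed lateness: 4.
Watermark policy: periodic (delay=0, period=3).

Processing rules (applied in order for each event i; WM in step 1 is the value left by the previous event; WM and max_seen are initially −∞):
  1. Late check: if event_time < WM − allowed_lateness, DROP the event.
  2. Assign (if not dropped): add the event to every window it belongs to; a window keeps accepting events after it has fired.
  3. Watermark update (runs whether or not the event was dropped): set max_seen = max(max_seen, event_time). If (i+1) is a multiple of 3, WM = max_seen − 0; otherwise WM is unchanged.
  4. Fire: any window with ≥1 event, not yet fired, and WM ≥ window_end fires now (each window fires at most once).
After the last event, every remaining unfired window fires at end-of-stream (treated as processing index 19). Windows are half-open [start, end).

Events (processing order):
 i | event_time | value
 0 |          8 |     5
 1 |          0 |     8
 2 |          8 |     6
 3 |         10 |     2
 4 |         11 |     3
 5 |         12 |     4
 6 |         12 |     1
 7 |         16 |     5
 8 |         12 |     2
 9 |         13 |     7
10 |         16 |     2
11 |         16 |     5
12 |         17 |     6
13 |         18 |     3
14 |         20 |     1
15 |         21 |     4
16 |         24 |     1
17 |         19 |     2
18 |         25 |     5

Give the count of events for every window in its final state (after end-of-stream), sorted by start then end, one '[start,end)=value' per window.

i=0 t=8 v=5: → [8,14); WM=−∞
i=1 t=0 v=8: → [0,6); WM=−∞
i=2 t=8 v=6: → [8,14); WM=8
i=3 t=10 v=2: → [8,16); WM=8
i=4 t=11 v=3: → [8,17); WM=8
i=5 t=12 v=4: → [8,18); WM=12
i=6 t=12 v=1: → [8,18); WM=12
i=7 t=16 v=5: → [8,22); WM=12
i=8 t=12 v=2: → [8,22); WM=16
i=9 t=13 v=7: → [8,22); WM=16
i=10 t=16 v=2: → [8,22); WM=16
i=11 t=16 v=5: → [8,22); WM=16
i=12 t=17 v=6: → [8,23); WM=16
i=13 t=18 v=3: → [8,24); WM=16
i=14 t=20 v=1: → [8,26); WM=20
i=15 t=21 v=4: → [8,27); WM=20
i=16 t=24 v=1: → [8,30); WM=20
i=17 t=19 v=2: → [8,30); WM=24
i=18 t=25 v=5: → [8,31); WM=24

[0,6)=1 [8,31)=18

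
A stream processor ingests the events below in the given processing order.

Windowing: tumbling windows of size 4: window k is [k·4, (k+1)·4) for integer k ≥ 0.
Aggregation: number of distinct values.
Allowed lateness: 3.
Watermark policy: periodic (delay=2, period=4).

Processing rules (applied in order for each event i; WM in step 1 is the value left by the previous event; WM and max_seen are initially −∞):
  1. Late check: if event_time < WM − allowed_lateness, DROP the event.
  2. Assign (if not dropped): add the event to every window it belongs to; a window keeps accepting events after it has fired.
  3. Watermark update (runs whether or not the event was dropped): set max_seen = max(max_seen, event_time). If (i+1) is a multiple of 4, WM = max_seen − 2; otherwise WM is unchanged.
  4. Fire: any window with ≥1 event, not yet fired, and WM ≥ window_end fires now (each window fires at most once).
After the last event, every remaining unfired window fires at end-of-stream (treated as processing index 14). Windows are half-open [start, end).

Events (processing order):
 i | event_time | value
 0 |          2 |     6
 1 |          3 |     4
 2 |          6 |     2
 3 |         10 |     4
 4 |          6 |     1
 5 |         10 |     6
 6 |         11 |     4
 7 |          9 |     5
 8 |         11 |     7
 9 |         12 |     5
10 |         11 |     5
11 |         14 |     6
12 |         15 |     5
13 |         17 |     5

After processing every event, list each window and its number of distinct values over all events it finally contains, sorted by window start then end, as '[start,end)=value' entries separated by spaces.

i=0 t=2 v=6: → [0,4); WM=−∞
i=1 t=3 v=4: → [0,4); WM=−∞
i=2 t=6 v=2: → [4,8); WM=−∞
i=3 t=10 v=4: → [8,12); WM=8; [0,4) fires=2 [4,8) fires=1
i=4 t=6 v=1: → [4,8); WM=8
i=5 t=10 v=6: → [8,12); WM=8
i=6 t=11 v=4: → [8,12); WM=8
i=7 t=9 v=5: → [8,12); WM=9
i=8 t=11 v=7: → [8,12); WM=9
i=9 t=12 v=5: → [12,16); WM=9
i=10 t=11 v=5: → [8,12); WM=9
i=11 t=14 v=6: → [12,16); WM=12; [8,12) fires=4
i=12 t=15 v=5: → [12,16); WM=12
i=13 t=17 v=5: → [16,20); WM=12

[0,4)=2 [4,8)=2 [8,12)=4 [12,16)=2 [16,20)=1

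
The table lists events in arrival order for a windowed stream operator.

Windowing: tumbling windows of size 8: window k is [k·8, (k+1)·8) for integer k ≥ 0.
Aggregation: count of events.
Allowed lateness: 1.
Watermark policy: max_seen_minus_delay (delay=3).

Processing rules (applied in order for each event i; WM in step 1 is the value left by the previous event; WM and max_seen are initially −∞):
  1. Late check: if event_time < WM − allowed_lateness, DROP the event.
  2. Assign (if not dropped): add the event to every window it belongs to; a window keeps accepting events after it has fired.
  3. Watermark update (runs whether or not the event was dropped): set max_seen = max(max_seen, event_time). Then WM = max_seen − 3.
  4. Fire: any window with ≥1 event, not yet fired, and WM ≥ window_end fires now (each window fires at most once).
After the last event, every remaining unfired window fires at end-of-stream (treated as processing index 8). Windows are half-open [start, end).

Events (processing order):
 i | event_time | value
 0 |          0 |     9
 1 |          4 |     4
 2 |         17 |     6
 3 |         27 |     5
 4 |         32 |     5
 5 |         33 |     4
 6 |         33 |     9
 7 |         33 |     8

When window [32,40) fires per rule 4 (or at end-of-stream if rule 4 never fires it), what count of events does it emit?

4

i=0 t=0 v=9: → [0,8); WM=-3
i=1 t=4 v=4: → [0,8); WM=1
i=2 t=17 v=6: → [16,24); WM=14; [0,8) fires=2
i=3 t=27 v=5: → [24,32); WM=24; [16,24) fires=1
i=4 t=32 v=5: → [32,40); WM=29
i=5 t=33 v=4: → [32,40); WM=30
i=6 t=33 v=9: → [32,40); WM=30
i=7 t=33 v=8: → [32,40); WM=30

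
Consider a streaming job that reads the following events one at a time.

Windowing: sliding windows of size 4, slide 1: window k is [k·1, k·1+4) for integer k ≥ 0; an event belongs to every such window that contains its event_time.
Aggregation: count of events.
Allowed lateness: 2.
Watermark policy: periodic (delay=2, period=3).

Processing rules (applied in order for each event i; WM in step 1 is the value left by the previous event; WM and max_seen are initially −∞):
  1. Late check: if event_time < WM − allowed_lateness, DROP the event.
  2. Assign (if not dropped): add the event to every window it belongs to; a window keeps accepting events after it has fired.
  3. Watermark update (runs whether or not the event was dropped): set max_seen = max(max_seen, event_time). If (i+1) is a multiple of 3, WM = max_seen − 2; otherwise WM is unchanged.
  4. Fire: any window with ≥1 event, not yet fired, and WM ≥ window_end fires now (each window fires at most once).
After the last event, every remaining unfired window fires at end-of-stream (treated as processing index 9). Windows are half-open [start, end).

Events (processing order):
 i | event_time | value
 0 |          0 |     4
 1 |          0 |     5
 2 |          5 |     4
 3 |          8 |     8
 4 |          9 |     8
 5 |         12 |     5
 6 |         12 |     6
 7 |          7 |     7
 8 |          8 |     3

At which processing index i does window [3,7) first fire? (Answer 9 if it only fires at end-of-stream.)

i=0 t=0 v=4: → [0,4); WM=−∞
i=1 t=0 v=5: → [0,4); WM=−∞
i=2 t=5 v=4: → [5,9),[4,8),[3,7),[2,6); WM=3
i=3 t=8 v=8: → [8,12),[7,11),[6,10),[5,9); WM=3
i=4 t=9 v=8: → [9,13),[8,12),[7,11),[6,10); WM=3
i=5 t=12 v=5: → [12,16),[11,15),[10,14),[9,13); WM=10; [0,4) fires=2 [2,6) fires=1 [3,7) fires=1 [4,8) fires=1 [5,9) fires=2 [6,10) fires=2
i=6 t=12 v=6: → [12,16),[11,15),[10,14),[9,13); WM=10
i=7 t=7 v=7: DROP (t<10-2); WM=10
i=8 t=8 v=3: → [8,12),[7,11),[6,10),[5,9); WM=10

5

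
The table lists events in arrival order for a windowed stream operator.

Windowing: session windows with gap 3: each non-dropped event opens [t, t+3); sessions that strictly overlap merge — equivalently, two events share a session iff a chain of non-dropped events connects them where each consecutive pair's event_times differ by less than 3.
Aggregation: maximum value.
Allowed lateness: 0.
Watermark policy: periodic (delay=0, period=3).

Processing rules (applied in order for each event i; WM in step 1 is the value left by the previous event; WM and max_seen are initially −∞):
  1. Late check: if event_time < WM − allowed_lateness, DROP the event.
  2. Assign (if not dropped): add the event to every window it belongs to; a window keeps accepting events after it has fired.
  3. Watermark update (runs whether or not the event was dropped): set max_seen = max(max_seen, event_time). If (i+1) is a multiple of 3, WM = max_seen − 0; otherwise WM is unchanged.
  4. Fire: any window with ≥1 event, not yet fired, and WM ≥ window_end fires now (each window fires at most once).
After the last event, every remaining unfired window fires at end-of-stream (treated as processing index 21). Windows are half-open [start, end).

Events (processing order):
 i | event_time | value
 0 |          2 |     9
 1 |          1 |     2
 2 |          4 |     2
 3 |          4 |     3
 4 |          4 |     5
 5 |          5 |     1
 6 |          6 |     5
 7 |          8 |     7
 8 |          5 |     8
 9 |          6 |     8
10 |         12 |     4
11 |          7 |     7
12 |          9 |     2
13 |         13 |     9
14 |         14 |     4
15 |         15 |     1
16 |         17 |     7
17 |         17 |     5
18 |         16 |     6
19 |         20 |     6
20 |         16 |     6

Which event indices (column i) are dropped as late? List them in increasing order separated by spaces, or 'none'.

i=0 t=2 v=9: → [2,5); WM=−∞
i=1 t=1 v=2: → [1,5); WM=−∞
i=2 t=4 v=2: → [1,7); WM=4
i=3 t=4 v=3: → [1,7); WM=4
i=4 t=4 v=5: → [1,7); WM=4
i=5 t=5 v=1: → [1,8); WM=5
i=6 t=6 v=5: → [1,9); WM=5
i=7 t=8 v=7: → [1,11); WM=5
i=8 t=5 v=8: → [1,11); WM=8
i=9 t=6 v=8: DROP (t<8-0); WM=8
i=10 t=12 v=4: → [12,15); WM=8
i=11 t=7 v=7: DROP (t<8-0); WM=12
i=12 t=9 v=2: DROP (t<12-0); WM=12
i=13 t=13 v=9: → [12,16); WM=12
i=14 t=14 v=4: → [12,17); WM=14
i=15 t=15 v=1: → [12,18); WM=14
i=16 t=17 v=7: → [12,20); WM=14
i=17 t=17 v=5: → [12,20); WM=17
i=18 t=16 v=6: DROP (t<17-0); WM=17
i=19 t=20 v=6: → [20,23); WM=17
i=20 t=16 v=6: DROP (t<17-0); WM=20

9 11 12 18 20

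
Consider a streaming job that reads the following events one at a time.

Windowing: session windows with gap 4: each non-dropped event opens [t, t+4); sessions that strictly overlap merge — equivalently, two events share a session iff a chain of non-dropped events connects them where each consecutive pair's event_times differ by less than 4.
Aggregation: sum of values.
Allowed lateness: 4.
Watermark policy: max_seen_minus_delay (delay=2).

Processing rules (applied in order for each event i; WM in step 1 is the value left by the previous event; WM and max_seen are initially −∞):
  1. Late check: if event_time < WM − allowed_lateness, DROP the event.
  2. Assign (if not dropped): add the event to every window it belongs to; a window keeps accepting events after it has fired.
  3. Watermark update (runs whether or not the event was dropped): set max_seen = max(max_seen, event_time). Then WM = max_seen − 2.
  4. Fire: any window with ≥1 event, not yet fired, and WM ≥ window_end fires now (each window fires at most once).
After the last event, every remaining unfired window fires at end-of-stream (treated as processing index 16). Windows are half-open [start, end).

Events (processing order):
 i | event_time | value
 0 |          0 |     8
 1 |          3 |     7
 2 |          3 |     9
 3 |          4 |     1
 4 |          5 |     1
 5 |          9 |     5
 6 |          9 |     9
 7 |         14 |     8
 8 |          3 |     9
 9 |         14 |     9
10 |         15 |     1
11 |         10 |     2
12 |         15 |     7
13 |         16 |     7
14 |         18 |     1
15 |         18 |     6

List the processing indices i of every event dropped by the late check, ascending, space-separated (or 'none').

i=0 t=0 v=8: → [0,4); WM=-2
i=1 t=3 v=7: → [0,7); WM=1
i=2 t=3 v=9: → [0,7); WM=1
i=3 t=4 v=1: → [0,8); WM=2
i=4 t=5 v=1: → [0,9); WM=3
i=5 t=9 v=5: → [9,13); WM=7
i=6 t=9 v=9: → [9,13); WM=7
i=7 t=14 v=8: → [14,18); WM=12
i=8 t=3 v=9: DROP (t<12-4); WM=12
i=9 t=14 v=9: → [14,18); WM=12
i=10 t=15 v=1: → [14,19); WM=13
i=11 t=10 v=2: → [9,14); WM=13
i=12 t=15 v=7: → [14,19); WM=13
i=13 t=16 v=7: → [14,20); WM=14
i=14 t=18 v=1: → [14,22); WM=16
i=15 t=18 v=6: → [14,22); WM=16

8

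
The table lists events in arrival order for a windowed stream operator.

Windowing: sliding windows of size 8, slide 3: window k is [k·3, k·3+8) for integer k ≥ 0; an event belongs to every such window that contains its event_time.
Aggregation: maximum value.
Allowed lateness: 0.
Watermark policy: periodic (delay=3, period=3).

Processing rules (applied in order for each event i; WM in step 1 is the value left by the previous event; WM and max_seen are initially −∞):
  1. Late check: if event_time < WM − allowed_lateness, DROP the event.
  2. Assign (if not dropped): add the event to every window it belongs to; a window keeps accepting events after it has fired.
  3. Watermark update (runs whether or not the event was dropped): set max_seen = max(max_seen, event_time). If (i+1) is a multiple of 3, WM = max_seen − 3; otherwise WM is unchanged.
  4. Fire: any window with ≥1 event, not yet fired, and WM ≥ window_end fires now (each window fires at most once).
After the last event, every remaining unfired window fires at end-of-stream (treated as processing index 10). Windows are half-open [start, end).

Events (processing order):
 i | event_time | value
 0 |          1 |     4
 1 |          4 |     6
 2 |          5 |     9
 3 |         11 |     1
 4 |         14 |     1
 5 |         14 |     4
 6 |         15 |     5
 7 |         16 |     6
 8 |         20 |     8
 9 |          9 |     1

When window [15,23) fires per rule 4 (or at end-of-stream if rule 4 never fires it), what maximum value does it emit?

i=0 t=1 v=4: → [0,8); WM=−∞
i=1 t=4 v=6: → [3,11),[0,8); WM=−∞
i=2 t=5 v=9: → [3,11),[0,8); WM=2
i=3 t=11 v=1: → [9,17),[6,14); WM=2
i=4 t=14 v=1: → [12,20),[9,17); WM=2
i=5 t=14 v=4: → [12,20),[9,17); WM=11; [0,8) fires=9 [3,11) fires=9
i=6 t=15 v=5: → [15,23),[12,20),[9,17); WM=11
i=7 t=16 v=6: → [15,23),[12,20),[9,17); WM=11
i=8 t=20 v=8: → [18,26),[15,23); WM=17; [6,14) fires=1 [9,17) fires=6
i=9 t=9 v=1: DROP (t<17-0); WM=17

8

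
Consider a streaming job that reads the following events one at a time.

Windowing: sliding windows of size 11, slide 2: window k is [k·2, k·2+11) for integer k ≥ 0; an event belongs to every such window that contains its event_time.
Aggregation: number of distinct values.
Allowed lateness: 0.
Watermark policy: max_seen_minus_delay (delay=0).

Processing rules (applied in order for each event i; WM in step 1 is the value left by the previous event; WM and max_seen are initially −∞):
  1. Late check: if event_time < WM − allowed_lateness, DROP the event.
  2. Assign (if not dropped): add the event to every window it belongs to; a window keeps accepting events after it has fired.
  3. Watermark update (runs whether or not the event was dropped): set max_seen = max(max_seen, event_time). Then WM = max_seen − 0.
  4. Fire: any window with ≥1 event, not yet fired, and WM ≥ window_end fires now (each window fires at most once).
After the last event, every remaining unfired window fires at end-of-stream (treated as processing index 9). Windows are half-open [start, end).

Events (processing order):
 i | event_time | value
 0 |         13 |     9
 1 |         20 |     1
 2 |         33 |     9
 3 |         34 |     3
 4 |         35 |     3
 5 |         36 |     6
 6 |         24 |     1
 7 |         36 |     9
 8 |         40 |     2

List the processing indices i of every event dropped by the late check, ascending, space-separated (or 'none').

6

i=0 t=13 v=9: → [12,23),[10,21),[8,19),[6,17),[4,15); WM=13
i=1 t=20 v=1: → [20,31),[18,29),[16,27),[14,25),[12,23),[10,21); WM=20; [4,15) fires=1 [6,17) fires=1 [8,19) fires=1
i=2 t=33 v=9: → [32,43),[30,41),[28,39),[26,37),[24,35); WM=33; [10,21) fires=2 [12,23) fires=2 [14,25) fires=1 [16,27) fires=1 [18,29) fires=1 [20,31) fires=1
i=3 t=34 v=3: → [34,45),[32,43),[30,41),[28,39),[26,37),[24,35); WM=34
i=4 t=35 v=3: → [34,45),[32,43),[30,41),[28,39),[26,37); WM=35; [24,35) fires=2
i=5 t=36 v=6: → [36,47),[34,45),[32,43),[30,41),[28,39),[26,37); WM=36
i=6 t=24 v=1: DROP (t<36-0); WM=36
i=7 t=36 v=9: → [36,47),[34,45),[32,43),[30,41),[28,39),[26,37); WM=36
i=8 t=40 v=2: → [40,51),[38,49),[36,47),[34,45),[32,43),[30,41); WM=40; [26,37) fires=3 [28,39) fires=3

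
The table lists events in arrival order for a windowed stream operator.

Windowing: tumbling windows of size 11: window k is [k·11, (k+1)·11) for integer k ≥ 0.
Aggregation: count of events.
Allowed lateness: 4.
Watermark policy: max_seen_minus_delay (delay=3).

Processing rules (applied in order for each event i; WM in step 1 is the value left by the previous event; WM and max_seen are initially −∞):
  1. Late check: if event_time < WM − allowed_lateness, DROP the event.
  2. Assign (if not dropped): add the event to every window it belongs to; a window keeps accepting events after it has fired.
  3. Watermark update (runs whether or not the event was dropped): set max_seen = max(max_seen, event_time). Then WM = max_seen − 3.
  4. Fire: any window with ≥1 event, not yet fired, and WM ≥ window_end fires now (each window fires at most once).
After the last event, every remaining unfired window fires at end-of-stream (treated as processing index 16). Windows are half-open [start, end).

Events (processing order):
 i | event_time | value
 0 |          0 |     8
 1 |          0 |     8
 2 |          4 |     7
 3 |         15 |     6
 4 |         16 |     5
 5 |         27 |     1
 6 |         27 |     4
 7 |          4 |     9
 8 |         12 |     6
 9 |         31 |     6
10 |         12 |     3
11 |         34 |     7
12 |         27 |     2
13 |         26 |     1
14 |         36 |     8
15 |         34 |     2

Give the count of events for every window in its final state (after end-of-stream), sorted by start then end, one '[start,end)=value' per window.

[0,11)=3 [11,22)=2 [22,33)=4 [33,44)=3

i=0 t=0 v=8: → [0,11); WM=-3
i=1 t=0 v=8: → [0,11); WM=-3
i=2 t=4 v=7: → [0,11); WM=1
i=3 t=15 v=6: → [11,22); WM=12; [0,11) fires=3
i=4 t=16 v=5: → [11,22); WM=13
i=5 t=27 v=1: → [22,33); WM=24; [11,22) fires=2
i=6 t=27 v=4: → [22,33); WM=24
i=7 t=4 v=9: DROP (t<24-4); WM=24
i=8 t=12 v=6: DROP (t<24-4); WM=24
i=9 t=31 v=6: → [22,33); WM=28
i=10 t=12 v=3: DROP (t<28-4); WM=28
i=11 t=34 v=7: → [33,44); WM=31
i=12 t=27 v=2: → [22,33); WM=31
i=13 t=26 v=1: DROP (t<31-4); WM=31
i=14 t=36 v=8: → [33,44); WM=33; [22,33) fires=4
i=15 t=34 v=2: → [33,44); WM=33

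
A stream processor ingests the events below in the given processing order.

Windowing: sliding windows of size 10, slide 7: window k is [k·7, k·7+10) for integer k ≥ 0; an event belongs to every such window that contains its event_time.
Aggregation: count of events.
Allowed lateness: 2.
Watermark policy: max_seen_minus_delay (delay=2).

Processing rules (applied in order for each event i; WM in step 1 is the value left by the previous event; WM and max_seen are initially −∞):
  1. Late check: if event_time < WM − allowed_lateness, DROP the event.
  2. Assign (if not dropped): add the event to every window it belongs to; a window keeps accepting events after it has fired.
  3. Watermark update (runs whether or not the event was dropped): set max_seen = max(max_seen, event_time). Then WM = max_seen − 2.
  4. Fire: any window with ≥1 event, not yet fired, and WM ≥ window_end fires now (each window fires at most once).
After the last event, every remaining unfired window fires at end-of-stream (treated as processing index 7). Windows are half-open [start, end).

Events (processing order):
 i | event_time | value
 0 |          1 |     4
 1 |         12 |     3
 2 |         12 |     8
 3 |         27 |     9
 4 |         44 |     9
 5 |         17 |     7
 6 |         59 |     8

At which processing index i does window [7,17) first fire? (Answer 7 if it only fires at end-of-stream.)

3

i=0 t=1 v=4: → [0,10); WM=-1
i=1 t=12 v=3: → [7,17); WM=10; [0,10) fires=1
i=2 t=12 v=8: → [7,17); WM=10
i=3 t=27 v=9: → [21,31); WM=25; [7,17) fires=2
i=4 t=44 v=9: → [42,52),[35,45); WM=42; [21,31) fires=1
i=5 t=17 v=7: DROP (t<42-2); WM=42
i=6 t=59 v=8: → [56,66); WM=57; [35,45) fires=1 [42,52) fires=1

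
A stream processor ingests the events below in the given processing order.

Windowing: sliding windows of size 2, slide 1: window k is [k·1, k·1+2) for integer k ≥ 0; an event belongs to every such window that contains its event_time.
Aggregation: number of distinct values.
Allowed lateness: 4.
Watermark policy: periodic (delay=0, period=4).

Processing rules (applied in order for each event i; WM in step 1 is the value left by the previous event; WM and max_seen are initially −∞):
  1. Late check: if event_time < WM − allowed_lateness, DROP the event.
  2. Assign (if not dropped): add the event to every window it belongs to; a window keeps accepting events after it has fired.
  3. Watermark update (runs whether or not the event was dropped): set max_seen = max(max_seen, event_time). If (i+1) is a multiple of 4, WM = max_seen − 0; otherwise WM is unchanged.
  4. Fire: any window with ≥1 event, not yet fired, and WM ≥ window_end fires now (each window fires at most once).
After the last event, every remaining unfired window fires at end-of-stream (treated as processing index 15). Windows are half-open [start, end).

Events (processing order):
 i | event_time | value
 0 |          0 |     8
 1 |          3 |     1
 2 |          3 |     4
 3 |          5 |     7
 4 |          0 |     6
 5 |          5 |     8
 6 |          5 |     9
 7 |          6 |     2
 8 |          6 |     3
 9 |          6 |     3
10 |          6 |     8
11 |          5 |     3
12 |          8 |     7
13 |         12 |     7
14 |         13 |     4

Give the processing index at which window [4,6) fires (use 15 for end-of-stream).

7

i=0 t=0 v=8: → [0,2); WM=−∞
i=1 t=3 v=1: → [3,5),[2,4); WM=−∞
i=2 t=3 v=4: → [3,5),[2,4); WM=−∞
i=3 t=5 v=7: → [5,7),[4,6); WM=5; [0,2) fires=1 [2,4) fires=2 [3,5) fires=2
i=4 t=0 v=6: DROP (t<5-4); WM=5
i=5 t=5 v=8: → [5,7),[4,6); WM=5
i=6 t=5 v=9: → [5,7),[4,6); WM=5
i=7 t=6 v=2: → [6,8),[5,7); WM=6; [4,6) fires=3
i=8 t=6 v=3: → [6,8),[5,7); WM=6
i=9 t=6 v=3: → [6,8),[5,7); WM=6
i=10 t=6 v=8: → [6,8),[5,7); WM=6
i=11 t=5 v=3: → [5,7),[4,6); WM=6
i=12 t=8 v=7: → [8,10),[7,9); WM=6
i=13 t=12 v=7: → [12,14),[11,13); WM=6
i=14 t=13 v=4: → [13,15),[12,14); WM=6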